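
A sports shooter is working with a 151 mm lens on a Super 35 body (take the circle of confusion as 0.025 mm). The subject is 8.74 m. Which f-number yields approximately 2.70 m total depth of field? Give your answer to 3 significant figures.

Write h = H − f = f²/(N·c). The thin-lens limits are Dn = s·h/(h + (s−f)) and Df = s·h/(h − (s−f)), so DoF = Df − Dn = 2·s·(s−f)·h / (h² − (s−f)²).
That is a quadratic in h: DoF·h² − 2·s·(s−f)·h − DoF·(s−f)² = 0 ⇒ h = (s−f)·(s + √(s² + DoF²)) / DoF = 8589 × (8740 + √(8740² + 2700²)) / 2700 = 8589 × (8740 + 9147.55) / 2700 ≈ 56902 mm.
Then N = f²/(c·h) = 151² / (0.025 × 56902) = 22801 / 1422.6 ≈ 16.

f/16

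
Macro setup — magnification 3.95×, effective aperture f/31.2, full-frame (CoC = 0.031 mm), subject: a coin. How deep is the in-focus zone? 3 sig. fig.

0.124 mm

At magnification m, DoF ≈ 2·N_eff·c/m² = 2 × 31.2 × 0.031 / 3.95² = 1.934 / 15.6 ≈ 0.124 mm.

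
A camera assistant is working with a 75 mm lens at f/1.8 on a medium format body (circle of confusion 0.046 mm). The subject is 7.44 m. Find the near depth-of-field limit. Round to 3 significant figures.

6.71 m

Hyperfocal distance H = f²/(N·c) + f = 75²/(1.8 × 0.046) + 75 = 5625/0.0828 + 75 ≈ 68009.8 mm ≈ 68.01 m.
Near limit Dn = s·(H − f)/(H + s − 2f) = 7440 × (68009.8 − 75) / (68009.8 + 7440 − 2 × 75) = 7440 × 67934.8 / 75299.8 ≈ 6712.3 mm ≈ 6.71 m.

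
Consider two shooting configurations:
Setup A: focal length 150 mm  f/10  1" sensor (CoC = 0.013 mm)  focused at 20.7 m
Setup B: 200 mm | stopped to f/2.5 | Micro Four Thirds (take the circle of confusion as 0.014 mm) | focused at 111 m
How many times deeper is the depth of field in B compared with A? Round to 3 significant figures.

Setup A: H = 150²/(10×0.013) + 150 ≈ 173226.9 mm; DoF = Df − Dn = 23488.9 − 18503.1 ≈ 4985.8 mm.
Setup B: H = 200²/(2.5×0.014) + 200 ≈ 1143057.1 mm; DoF = Df − Dn = 122917 − 101190 ≈ 21727 mm.
Ratio = 21727 / 4985.8 ≈ 4.36.

4.36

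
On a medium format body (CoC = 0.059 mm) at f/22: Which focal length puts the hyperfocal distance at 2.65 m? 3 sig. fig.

58.0 mm

From H = f²/(N·c) + f, with f ≪ H: f ≈ √(H·N·c) = √(2650 × 22 × 0.059) = √3439.7 ≈ 58.65 mm.
Exact: f² + N·c·f − N·c·H = 0 ⇒ f = (−N·c + √((N·c)² + 4·N·c·H))/2 = (−1.298 + √13760)/2 ≈ 58.004 mm ≈ 58.0 mm.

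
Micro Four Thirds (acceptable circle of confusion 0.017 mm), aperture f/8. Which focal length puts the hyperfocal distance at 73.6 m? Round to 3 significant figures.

100 mm

From H = f²/(N·c) + f, with f ≪ H: f ≈ √(H·N·c) = √(73600 × 8 × 0.017) = √10010 ≈ 100.0 mm.
The +f correction barely moves this — solving exactly, f² + N·c·f − N·c·H = 0 ⇒ f = (−N·c + √((N·c)² + 4·N·c·H))/2 = (−0.136 + √40038)/2 ≈ 99.980 mm, so f ≈ 100 mm.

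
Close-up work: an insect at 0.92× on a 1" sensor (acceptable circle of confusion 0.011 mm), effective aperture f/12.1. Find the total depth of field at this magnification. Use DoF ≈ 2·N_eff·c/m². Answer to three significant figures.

0.315 mm

At magnification m, DoF ≈ 2·N_eff·c/m² = 2 × 12.1 × 0.011 / 0.92² = 0.2662 / 0.8464 ≈ 0.315 mm.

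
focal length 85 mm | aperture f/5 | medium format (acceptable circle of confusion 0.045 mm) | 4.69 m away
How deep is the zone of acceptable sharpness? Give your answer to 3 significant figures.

1.37 m

Hyperfocal distance H = f²/(N·c) + f = 85²/(5 × 0.045) + 85 = 7225/0.225 + 85 ≈ 32196.1 mm ≈ 32.20 m.
Near limit Dn = s·(H − f)/(H + s − 2f) = 4690 × (32196.1 − 85) / (32196.1 + 4690 − 2 × 85) = 4690 × 32111.1 / 36716.1 ≈ 4101.8 mm.
Far limit Df = s·(H − f)/(H − s) = 4690 × (32196.1 − 85) / (32196.1 − 4690) = 4690 × 32111.1 / 27506.1 ≈ 5475.2 mm.
Depth of field = Df − Dn = 5475.2 − 4101.8 ≈ 1373.4 mm ≈ 1.37 m.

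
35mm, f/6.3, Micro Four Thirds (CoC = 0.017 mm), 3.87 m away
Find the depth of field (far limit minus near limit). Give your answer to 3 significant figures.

2.92 m

Hyperfocal distance H = f²/(N·c) + f = 35²/(6.3 × 0.017) + 35 = 1225/0.1071 + 35 ≈ 11472.9 mm ≈ 11.47 m.
Near limit Dn = s·(H − f)/(H + s − 2f) = 3870 × (11472.9 − 35) / (11472.9 + 3870 − 2 × 35) = 3870 × 11437.9 / 15272.9 ≈ 2898.2 mm.
Far limit Df = s·(H − f)/(H − s) = 3870 × (11472.9 − 35) / (11472.9 − 3870) = 3870 × 11437.9 / 7602.9 ≈ 5822.1 mm.
Depth of field = Df − Dn = 5822.1 − 2898.2 ≈ 2923.9 mm ≈ 2.92 m.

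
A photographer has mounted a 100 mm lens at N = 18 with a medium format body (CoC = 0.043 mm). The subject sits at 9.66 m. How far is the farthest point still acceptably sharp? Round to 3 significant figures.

Hyperfocal distance H = f²/(N·c) + f = 100²/(18 × 0.043) + 100 = 10000/0.774 + 100 ≈ 13019.9 mm ≈ 13.02 m.
Far limit Df = s·(H − f)/(H − s) = 9660 × (13019.9 − 100) / (13019.9 − 9660) = 9660 × 12919.9 / 3359.9 ≈ 37146 mm ≈ 37.1 m.

37.1 m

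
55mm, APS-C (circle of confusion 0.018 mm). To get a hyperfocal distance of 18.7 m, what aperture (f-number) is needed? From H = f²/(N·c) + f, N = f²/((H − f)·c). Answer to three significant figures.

Rearrange H = f²/(N·c) + f for N: N = f² / ((H − f)·c).
N = 55² / ((18700 − 55) × 0.018) = 3025 / 335.6 ≈ 9.01.

f/9.01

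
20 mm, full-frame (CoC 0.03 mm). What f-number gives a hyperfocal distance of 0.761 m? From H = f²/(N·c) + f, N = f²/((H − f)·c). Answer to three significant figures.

Rearrange H = f²/(N·c) + f for N: N = f² / ((H − f)·c).
N = 20² / ((761 − 20) × 0.03) = 400 / 22.23 ≈ 18.

f/18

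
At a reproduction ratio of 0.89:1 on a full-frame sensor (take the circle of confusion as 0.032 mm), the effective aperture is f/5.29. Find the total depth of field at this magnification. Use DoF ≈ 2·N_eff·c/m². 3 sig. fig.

0.427 mm

At magnification m, DoF ≈ 2·N_eff·c/m² = 2 × 5.29 × 0.032 / 0.89² = 0.3386 / 0.7921 ≈ 0.427 mm.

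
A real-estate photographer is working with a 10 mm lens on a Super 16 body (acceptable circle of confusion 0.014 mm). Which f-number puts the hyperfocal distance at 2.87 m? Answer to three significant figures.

f/2.50

Rearrange H = f²/(N·c) + f for N: N = f² / ((H − f)·c).
N = 10² / ((2870 − 10) × 0.014) = 100 / 40.04 ≈ 2.50.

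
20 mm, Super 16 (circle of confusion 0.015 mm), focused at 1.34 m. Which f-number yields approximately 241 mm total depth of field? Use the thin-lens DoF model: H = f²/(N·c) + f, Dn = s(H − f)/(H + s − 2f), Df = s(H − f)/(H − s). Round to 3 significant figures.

f/1.80

Write h = H − f = f²/(N·c). The thin-lens limits are Dn = s·h/(h + (s−f)) and Df = s·h/(h − (s−f)), so DoF = Df − Dn = 2·s·(s−f)·h / (h² − (s−f)²).
That is a quadratic in h: DoF·h² − 2·s·(s−f)·h − DoF·(s−f)² = 0 ⇒ h = (s−f)·(s + √(s² + DoF²)) / DoF = 1320 × (1340 + √(1340² + 241²)) / 241 = 1320 × (1340 + 1361.50) / 241 ≈ 14797 mm.
Then N = f²/(c·h) = 20² / (0.015 × 14797) = 400 / 221.95 ≈ 1.80.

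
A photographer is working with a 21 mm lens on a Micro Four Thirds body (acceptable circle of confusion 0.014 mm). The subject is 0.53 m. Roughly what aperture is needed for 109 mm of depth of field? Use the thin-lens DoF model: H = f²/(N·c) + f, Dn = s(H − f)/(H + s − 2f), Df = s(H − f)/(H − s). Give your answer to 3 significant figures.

f/6.30

Write h = H − f = f²/(N·c). The thin-lens limits are Dn = s·h/(h + (s−f)) and Df = s·h/(h − (s−f)), so DoF = Df − Dn = 2·s·(s−f)·h / (h² − (s−f)²).
That is a quadratic in h: DoF·h² − 2·s·(s−f)·h − DoF·(s−f)² = 0 ⇒ h = (s−f)·(s + √(s² + DoF²)) / DoF = 509 × (530 + √(530² + 109²)) / 109 = 509 × (530 + 541.092) / 109 ≈ 5001.7 mm.
Then N = f²/(c·h) = 21² / (0.014 × 5001.7) = 441 / 70.024 ≈ 6.30.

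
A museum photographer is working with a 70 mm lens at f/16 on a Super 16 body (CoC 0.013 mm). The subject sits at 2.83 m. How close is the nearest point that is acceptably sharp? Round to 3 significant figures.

2.53 m

Hyperfocal distance H = f²/(N·c) + f = 70²/(16 × 0.013) + 70 = 4900/0.208 + 70 ≈ 23627.7 mm ≈ 23.63 m.
Near limit Dn = s·(H − f)/(H + s − 2f) = 2830 × (23627.7 − 70) / (23627.7 + 2830 − 2 × 70) = 2830 × 23557.7 / 26317.7 ≈ 2533.2 mm ≈ 2.53 m.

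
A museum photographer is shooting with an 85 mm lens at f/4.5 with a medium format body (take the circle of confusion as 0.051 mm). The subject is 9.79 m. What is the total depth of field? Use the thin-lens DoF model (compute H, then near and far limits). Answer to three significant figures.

Hyperfocal distance H = f²/(N·c) + f = 85²/(4.5 × 0.051) + 85 = 7225/0.2295 + 85 ≈ 31566.5 mm ≈ 31.57 m.
Near limit Dn = s·(H − f)/(H + s − 2f) = 9790 × (31566.5 − 85) / (31566.5 + 9790 − 2 × 85) = 9790 × 31481.5 / 41186.5 ≈ 7483.1 mm.
Far limit Df = s·(H − f)/(H − s) = 9790 × (31566.5 − 85) / (31566.5 − 9790) = 9790 × 31481.5 / 21776.5 ≈ 14153.1 mm.
Depth of field = Df − Dn = 14153.1 − 7483.1 ≈ 6670.0 mm ≈ 6.67 m.

6.67 m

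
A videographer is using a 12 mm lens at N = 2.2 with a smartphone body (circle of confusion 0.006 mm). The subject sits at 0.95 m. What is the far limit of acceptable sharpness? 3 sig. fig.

Hyperfocal distance H = f²/(N·c) + f = 12²/(2.2 × 0.006) + 12 = 144/0.0132 + 12 ≈ 10921.1 mm ≈ 10.92 m.
Far limit Df = s·(H − f)/(H − s) = 950 × (10921.1 − 12) / (10921.1 − 950) = 950 × 10909.1 / 9971.1 ≈ 1039.4 mm ≈ 1.04 m.

1.04 m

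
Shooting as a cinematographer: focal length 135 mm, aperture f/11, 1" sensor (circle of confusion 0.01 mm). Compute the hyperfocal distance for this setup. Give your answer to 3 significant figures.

166 m

Hyperfocal distance H = f²/(N·c) + f = 135²/(11 × 0.01) + 135 = 18225/0.11 + 135 ≈ 165816.8 mm ≈ 166 m.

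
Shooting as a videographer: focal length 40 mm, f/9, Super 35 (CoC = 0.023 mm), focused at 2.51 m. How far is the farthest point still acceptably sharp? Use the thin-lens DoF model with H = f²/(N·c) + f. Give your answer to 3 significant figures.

Hyperfocal distance H = f²/(N·c) + f = 40²/(9 × 0.023) + 40 = 1600/0.207 + 40 ≈ 7769.5 mm ≈ 7.769 m.
Far limit Df = s·(H − f)/(H − s) = 2510 × (7769.5 − 40) / (7769.5 − 2510) = 2510 × 7729.5 / 5259.5 ≈ 3688.8 mm ≈ 3.69 m.

3.69 m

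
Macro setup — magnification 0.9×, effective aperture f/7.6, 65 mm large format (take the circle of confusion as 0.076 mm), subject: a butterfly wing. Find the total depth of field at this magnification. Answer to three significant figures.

At magnification m, DoF ≈ 2·N_eff·c/m² = 2 × 7.6 × 0.076 / 0.9² = 1.155 / 0.81 ≈ 1.43 mm.

1.43 mm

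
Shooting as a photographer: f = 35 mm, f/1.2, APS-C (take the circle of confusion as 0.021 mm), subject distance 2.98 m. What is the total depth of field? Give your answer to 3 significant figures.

Hyperfocal distance H = f²/(N·c) + f = 35²/(1.2 × 0.021) + 35 = 1225/0.0252 + 35 ≈ 48646.1 mm ≈ 48.65 m.
Near limit Dn = s·(H − f)/(H + s − 2f) = 2980 × (48646.1 − 35) / (48646.1 + 2980 − 2 × 35) = 2980 × 48611.1 / 51556.1 ≈ 2809.78 mm.
Far limit Df = s·(H − f)/(H − s) = 2980 × (48646.1 − 35) / (48646.1 − 2980) = 2980 × 48611.1 / 45666.1 ≈ 3172.18 mm.
Depth of field = Df − Dn = 3172.18 − 2809.78 ≈ 362.40 mm.

362 mm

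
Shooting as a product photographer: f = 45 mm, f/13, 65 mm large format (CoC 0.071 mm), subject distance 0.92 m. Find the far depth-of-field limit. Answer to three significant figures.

1.53 m

Hyperfocal distance H = f²/(N·c) + f = 45²/(13 × 0.071) + 45 = 2025/0.923 + 45 ≈ 2238.9 mm ≈ 2.239 m.
Far limit Df = s·(H − f)/(H − s) = 920 × (2238.9 − 45) / (2238.9 − 920) = 920 × 2193.9 / 1318.9 ≈ 1530.3 mm ≈ 1.53 m.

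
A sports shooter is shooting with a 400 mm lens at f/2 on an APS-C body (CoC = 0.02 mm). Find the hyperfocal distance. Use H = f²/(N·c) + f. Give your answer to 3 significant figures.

Hyperfocal distance H = f²/(N·c) + f = 400²/(2 × 0.02) + 400 = 160000/0.04 + 400 ≈ 4000400.0 mm ≈ 4000 m.

4000 m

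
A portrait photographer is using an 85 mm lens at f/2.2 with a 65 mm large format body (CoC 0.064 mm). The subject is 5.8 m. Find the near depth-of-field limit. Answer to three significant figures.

Hyperfocal distance H = f²/(N·c) + f = 85²/(2.2 × 0.064) + 85 = 7225/0.1408 + 85 ≈ 51398.9 mm ≈ 51.40 m.
Near limit Dn = s·(H − f)/(H + s − 2f) = 5800 × (51398.9 − 85) / (51398.9 + 5800 − 2 × 85) = 5800 × 51313.9 / 57028.9 ≈ 5218.8 mm ≈ 5.22 m.

5.22 m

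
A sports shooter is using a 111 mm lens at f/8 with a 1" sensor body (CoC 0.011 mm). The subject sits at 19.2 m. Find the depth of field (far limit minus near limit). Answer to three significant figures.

5.33 m

Hyperfocal distance H = f²/(N·c) + f = 111²/(8 × 0.011) + 111 = 12321/0.088 + 111 ≈ 140122.4 mm ≈ 140.1 m.
Near limit Dn = s·(H − f)/(H + s − 2f) = 19200 × (140122.4 − 111) / (140122.4 + 19200 − 2 × 111) = 19200 × 140011.4 / 159100.4 ≈ 16896.4 mm.
Far limit Df = s·(H − f)/(H − s) = 19200 × (140122.4 − 111) / (140122.4 − 19200) = 19200 × 140011.4 / 120922.4 ≈ 22230.9 mm.
Depth of field = Df − Dn = 22230.9 − 16896.4 ≈ 5334.5 mm ≈ 5.33 m.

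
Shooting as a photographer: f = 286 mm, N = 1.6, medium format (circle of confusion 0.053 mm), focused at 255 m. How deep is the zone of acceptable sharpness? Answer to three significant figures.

Hyperfocal distance H = f²/(N·c) + f = 286²/(1.6 × 0.053) + 286 = 81796/0.0848 + 286 ≈ 964861.5 mm ≈ 964.9 m.
Near limit Dn = s·(H − f)/(H + s − 2f) = 255000 × (964861.5 − 286) / (964861.5 + 255000 − 2 × 286) = 255000 × 964575.5 / 1219289.5 ≈ 201730 mm.
Far limit Df = s·(H − f)/(H − s) = 255000 × (964861.5 − 286) / (964861.5 − 255000) = 255000 × 964575.5 / 709861.5 ≈ 346500 mm.
Depth of field = Df − Dn = 346500 − 201730 ≈ 144770 mm ≈ 145 m.

145 m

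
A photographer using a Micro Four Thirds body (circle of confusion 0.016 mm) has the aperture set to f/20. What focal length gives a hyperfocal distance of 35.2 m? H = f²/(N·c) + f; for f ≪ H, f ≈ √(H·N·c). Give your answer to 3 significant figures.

106 mm

From H = f²/(N·c) + f, with f ≪ H: f ≈ √(H·N·c) = √(35200 × 20 × 0.016) = √11264 ≈ 106.1 mm.
The +f correction barely moves this — solving exactly, f² + N·c·f − N·c·H = 0 ⇒ f = (−N·c + √((N·c)² + 4·N·c·H))/2 = (−0.32 + √45056)/2 ≈ 105.97 mm, so f ≈ 106 mm.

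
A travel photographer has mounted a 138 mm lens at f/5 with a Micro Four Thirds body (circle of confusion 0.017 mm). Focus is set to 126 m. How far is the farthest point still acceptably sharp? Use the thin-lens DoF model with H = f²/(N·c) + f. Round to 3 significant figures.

Hyperfocal distance H = f²/(N·c) + f = 138²/(5 × 0.017) + 138 = 19044/0.085 + 138 ≈ 224185.1 mm ≈ 224.2 m.
Far limit Df = s·(H − f)/(H − s) = 126000 × (224185.1 − 138) / (224185.1 − 126000) = 126000 × 224047.1 / 98185.1 ≈ 287518 mm ≈ 288 m.

288 m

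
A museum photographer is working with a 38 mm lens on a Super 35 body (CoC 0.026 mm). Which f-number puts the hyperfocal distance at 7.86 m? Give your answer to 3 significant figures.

f/7.10

Rearrange H = f²/(N·c) + f for N: N = f² / ((H − f)·c).
N = 38² / ((7860 − 38) × 0.026) = 1444 / 203.4 ≈ 7.10.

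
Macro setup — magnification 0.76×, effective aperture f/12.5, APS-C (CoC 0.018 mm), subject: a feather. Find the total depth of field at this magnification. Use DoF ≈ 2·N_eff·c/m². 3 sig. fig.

0.779 mm

At magnification m, DoF ≈ 2·N_eff·c/m² = 2 × 12.5 × 0.018 / 0.76² = 0.45 / 0.5776 ≈ 0.779 mm.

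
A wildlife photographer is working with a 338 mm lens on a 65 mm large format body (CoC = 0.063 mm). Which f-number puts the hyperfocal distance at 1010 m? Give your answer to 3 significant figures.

f/1.80

Rearrange H = f²/(N·c) + f for N: N = f² / ((H − f)·c).
N = 338² / ((1010000 − 338) × 0.063) = 114244 / 63609 ≈ 1.80.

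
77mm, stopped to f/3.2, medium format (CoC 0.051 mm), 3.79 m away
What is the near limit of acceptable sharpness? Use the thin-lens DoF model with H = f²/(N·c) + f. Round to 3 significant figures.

3.44 m

Hyperfocal distance H = f²/(N·c) + f = 77²/(3.2 × 0.051) + 77 = 5929/0.1632 + 77 ≈ 36406.7 mm ≈ 36.41 m.
Near limit Dn = s·(H − f)/(H + s − 2f) = 3790 × (36406.7 − 77) / (36406.7 + 3790 − 2 × 77) = 3790 × 36329.7 / 40042.7 ≈ 3438.6 mm ≈ 3.44 m.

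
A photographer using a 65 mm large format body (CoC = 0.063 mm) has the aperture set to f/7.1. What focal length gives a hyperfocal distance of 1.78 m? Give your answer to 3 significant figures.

28.0 mm

From H = f²/(N·c) + f, with f ≪ H: f ≈ √(H·N·c) = √(1780 × 7.1 × 0.063) = √796.19 ≈ 28.22 mm.
Exact: f² + N·c·f − N·c·H = 0 ⇒ f = (−N·c + √((N·c)² + 4·N·c·H))/2 = (−0.4473 + √3185.0)/2 ≈ 27.994 mm ≈ 28.0 mm.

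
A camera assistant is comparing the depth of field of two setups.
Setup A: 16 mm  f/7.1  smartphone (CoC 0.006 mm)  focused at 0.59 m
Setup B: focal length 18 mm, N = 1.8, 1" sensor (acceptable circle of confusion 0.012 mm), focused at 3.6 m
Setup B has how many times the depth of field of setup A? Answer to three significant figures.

16.0

Setup A: H = 16²/(7.1×0.006) + 16 ≈ 6025.4 mm; DoF = Df − Dn = 652.31 − 538.56 ≈ 113.75 mm.
Setup B: H = 18²/(1.8×0.012) + 18 ≈ 15018.0 mm; DoF = Df − Dn = 4729.4 − 2906.0 ≈ 1823.4 mm.
Ratio = 1823.4 / 113.75 ≈ 16.0.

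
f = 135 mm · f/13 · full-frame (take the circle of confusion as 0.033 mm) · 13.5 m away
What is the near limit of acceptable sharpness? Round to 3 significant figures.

10.3 m

Hyperfocal distance H = f²/(N·c) + f = 135²/(13 × 0.033) + 135 = 18225/0.429 + 135 ≈ 42617.5 mm ≈ 42.62 m.
Near limit Dn = s·(H − f)/(H + s − 2f) = 13500 × (42617.5 − 135) / (42617.5 + 13500 − 2 × 135) = 13500 × 42482.5 / 55847.5 ≈ 10269 mm ≈ 10.3 m.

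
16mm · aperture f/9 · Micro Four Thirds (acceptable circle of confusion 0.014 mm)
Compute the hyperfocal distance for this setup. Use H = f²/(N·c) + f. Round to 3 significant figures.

2.05 m

Hyperfocal distance H = f²/(N·c) + f = 16²/(9 × 0.014) + 16 = 256/0.126 + 16 ≈ 2047.7 mm ≈ 2.05 m.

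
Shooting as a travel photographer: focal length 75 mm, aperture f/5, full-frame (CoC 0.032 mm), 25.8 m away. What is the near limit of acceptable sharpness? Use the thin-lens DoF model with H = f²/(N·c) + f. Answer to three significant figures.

14.9 m

Hyperfocal distance H = f²/(N·c) + f = 75²/(5 × 0.032) + 75 = 5625/0.16 + 75 ≈ 35231.2 mm ≈ 35.23 m.
Near limit Dn = s·(H − f)/(H + s − 2f) = 25800 × (35231.2 − 75) / (35231.2 + 25800 − 2 × 75) = 25800 × 35156.2 / 60881.2 ≈ 14898 mm ≈ 14.9 m.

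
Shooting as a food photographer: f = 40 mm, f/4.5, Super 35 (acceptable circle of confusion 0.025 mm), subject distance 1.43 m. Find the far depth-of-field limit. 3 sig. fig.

1.58 m

Hyperfocal distance H = f²/(N·c) + f = 40²/(4.5 × 0.025) + 40 = 1600/0.1125 + 40 ≈ 14262.2 mm ≈ 14.26 m.
Far limit Df = s·(H − f)/(H − s) = 1430 × (14262.2 − 40) / (14262.2 − 1430) = 1430 × 14222.2 / 12832.2 ≈ 1584.9 mm ≈ 1.58 m.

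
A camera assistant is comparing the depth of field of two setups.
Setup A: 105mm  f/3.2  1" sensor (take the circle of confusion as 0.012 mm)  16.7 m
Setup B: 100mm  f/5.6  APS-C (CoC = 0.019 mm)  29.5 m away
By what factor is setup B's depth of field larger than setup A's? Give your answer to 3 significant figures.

10.6

Setup A: H = 105²/(3.2×0.012) + 105 ≈ 287214.4 mm; DoF = Df − Dn = 17724.5 − 15787.5 ≈ 1937.0 mm.
Setup B: H = 100²/(5.6×0.019) + 100 ≈ 94085.0 mm; DoF = Df − Dn = 42929 − 22471 ≈ 20458 mm.
Ratio = 20458 / 1937.0 ≈ 10.6.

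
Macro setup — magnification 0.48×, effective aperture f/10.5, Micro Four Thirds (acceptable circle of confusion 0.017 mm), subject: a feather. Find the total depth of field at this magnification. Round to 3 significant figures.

1.55 mm

At magnification m, DoF ≈ 2·N_eff·c/m² = 2 × 10.5 × 0.017 / 0.48² = 0.357 / 0.2304 ≈ 1.55 mm.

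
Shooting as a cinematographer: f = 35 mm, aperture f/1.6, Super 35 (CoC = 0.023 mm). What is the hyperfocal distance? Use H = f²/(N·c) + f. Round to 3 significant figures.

Hyperfocal distance H = f²/(N·c) + f = 35²/(1.6 × 0.023) + 35 = 1225/0.0368 + 35 ≈ 33323.0 mm ≈ 33.3 m.

33.3 m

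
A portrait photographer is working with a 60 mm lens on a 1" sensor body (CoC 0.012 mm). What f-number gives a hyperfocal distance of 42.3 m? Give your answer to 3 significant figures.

Rearrange H = f²/(N·c) + f for N: N = f² / ((H − f)·c).
N = 60² / ((42300 − 60) × 0.012) = 3600 / 506.9 ≈ 7.10.

f/7.10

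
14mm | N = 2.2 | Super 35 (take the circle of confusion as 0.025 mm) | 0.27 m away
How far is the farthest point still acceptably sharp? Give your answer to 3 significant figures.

Hyperfocal distance H = f²/(N·c) + f = 14²/(2.2 × 0.025) + 14 = 196/0.055 + 14 ≈ 3577.6 mm ≈ 3.578 m.
Far limit Df = s·(H − f)/(H − s) = 270 × (3577.6 − 14) / (3577.6 − 270) = 270 × 3563.6 / 3307.6 ≈ 290.90 mm.

291 mm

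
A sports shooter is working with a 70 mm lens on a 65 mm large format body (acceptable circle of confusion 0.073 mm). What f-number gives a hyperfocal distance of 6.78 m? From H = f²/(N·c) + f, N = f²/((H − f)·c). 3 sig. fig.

f/10

Rearrange H = f²/(N·c) + f for N: N = f² / ((H − f)·c).
N = 70² / ((6780 − 70) × 0.073) = 4900 / 489.8 ≈ 10.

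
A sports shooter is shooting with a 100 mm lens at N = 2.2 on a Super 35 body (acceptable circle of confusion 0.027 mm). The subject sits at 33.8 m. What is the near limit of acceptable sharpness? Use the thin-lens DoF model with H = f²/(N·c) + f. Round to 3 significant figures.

Hyperfocal distance H = f²/(N·c) + f = 100²/(2.2 × 0.027) + 100 = 10000/0.0594 + 100 ≈ 168450.2 mm ≈ 168.5 m.
Near limit Dn = s·(H − f)/(H + s − 2f) = 33800 × (168450.2 − 100) / (168450.2 + 33800 − 2 × 100) = 33800 × 168350.2 / 202050.2 ≈ 28162 mm ≈ 28.2 m.

28.2 m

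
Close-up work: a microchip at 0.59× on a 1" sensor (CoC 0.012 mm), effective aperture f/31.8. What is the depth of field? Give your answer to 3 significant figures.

2.19 mm

At magnification m, DoF ≈ 2·N_eff·c/m² = 2 × 31.8 × 0.012 / 0.59² = 0.7632 / 0.3481 ≈ 2.19 mm.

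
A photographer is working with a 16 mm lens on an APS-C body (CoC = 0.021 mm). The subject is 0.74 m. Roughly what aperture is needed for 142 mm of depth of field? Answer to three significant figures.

Write h = H − f = f²/(N·c). The thin-lens limits are Dn = s·h/(h + (s−f)) and Df = s·h/(h − (s−f)), so DoF = Df − Dn = 2·s·(s−f)·h / (h² − (s−f)²).
That is a quadratic in h: DoF·h² − 2·s·(s−f)·h − DoF·(s−f)² = 0 ⇒ h = (s−f)·(s + √(s² + DoF²)) / DoF = 724 × (740 + √(740² + 142²)) / 142 = 724 × (740 + 753.501) / 142 ≈ 7614.8 mm.
Then N = f²/(c·h) = 16² / (0.021 × 7614.8) = 256 / 159.91 ≈ 1.60.

f/1.60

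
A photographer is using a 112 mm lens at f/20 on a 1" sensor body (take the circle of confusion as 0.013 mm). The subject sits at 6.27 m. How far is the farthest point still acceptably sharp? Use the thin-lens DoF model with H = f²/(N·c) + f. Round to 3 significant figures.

Hyperfocal distance H = f²/(N·c) + f = 112²/(20 × 0.013) + 112 = 12544/0.26 + 112 ≈ 48358.2 mm ≈ 48.36 m.
Far limit Df = s·(H − f)/(H − s) = 6270 × (48358.2 − 112) / (48358.2 − 6270) = 6270 × 48246.2 / 42088.2 ≈ 7187.4 mm ≈ 7.19 m.

7.19 m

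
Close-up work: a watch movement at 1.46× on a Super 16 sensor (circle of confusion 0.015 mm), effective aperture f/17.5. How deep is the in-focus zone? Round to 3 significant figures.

At magnification m, DoF ≈ 2·N_eff·c/m² = 2 × 17.5 × 0.015 / 1.46² = 0.525 / 2.132 ≈ 0.246 mm.

0.246 mm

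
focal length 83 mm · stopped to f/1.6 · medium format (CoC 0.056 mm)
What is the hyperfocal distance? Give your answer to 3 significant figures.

77.0 m

Hyperfocal distance H = f²/(N·c) + f = 83²/(1.6 × 0.056) + 83 = 6889/0.0896 + 83 ≈ 76969.2 mm ≈ 77.0 m.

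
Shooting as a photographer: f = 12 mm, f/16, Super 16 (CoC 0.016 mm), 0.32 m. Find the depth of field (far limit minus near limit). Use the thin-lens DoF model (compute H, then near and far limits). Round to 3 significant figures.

Hyperfocal distance H = f²/(N·c) + f = 12²/(16 × 0.016) + 12 = 144/0.256 + 12 ≈ 574.5 mm ≈ 0.575 m.
Near limit Dn = s·(H − f)/(H + s − 2f) = 320 × (574.5 − 12) / (574.5 + 320 − 2 × 12) = 320 × 562.5 / 870.5 ≈ 206.78 mm.
Far limit Df = s·(H − f)/(H − s) = 320 × (574.5 − 12) / (574.5 − 320) = 320 × 562.5 / 254.5 ≈ 707.27 mm.
Depth of field = Df − Dn = 707.27 − 206.78 ≈ 500.49 mm ≈ 0.500 m.

0.500 m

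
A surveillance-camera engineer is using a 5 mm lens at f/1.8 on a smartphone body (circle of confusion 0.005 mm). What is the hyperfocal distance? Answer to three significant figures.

Hyperfocal distance H = f²/(N·c) + f = 5²/(1.8 × 0.005) + 5 = 25/0.009 + 5 ≈ 2782.8 mm ≈ 2.78 m.

2.78 m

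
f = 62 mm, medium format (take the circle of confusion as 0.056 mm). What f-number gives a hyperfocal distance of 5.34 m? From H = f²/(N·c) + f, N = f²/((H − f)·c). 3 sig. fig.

Rearrange H = f²/(N·c) + f for N: N = f² / ((H − f)·c).
N = 62² / ((5340 − 62) × 0.056) = 3844 / 295.6 ≈ 13.

f/13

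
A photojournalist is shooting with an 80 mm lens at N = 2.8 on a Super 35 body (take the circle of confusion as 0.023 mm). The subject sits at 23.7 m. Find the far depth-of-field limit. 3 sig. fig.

Hyperfocal distance H = f²/(N·c) + f = 80²/(2.8 × 0.023) + 80 = 6400/0.0644 + 80 ≈ 99458.9 mm ≈ 99.46 m.
Far limit Df = s·(H − f)/(H − s) = 23700 × (99458.9 − 80) / (99458.9 − 23700) = 23700 × 99378.9 / 75758.9 ≈ 31089 mm ≈ 31.1 m.

31.1 m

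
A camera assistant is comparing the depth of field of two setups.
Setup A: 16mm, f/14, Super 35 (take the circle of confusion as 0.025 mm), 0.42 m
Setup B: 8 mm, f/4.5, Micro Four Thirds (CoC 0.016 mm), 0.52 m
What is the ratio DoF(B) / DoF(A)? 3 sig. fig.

1.34

Setup A: H = 16²/(14×0.025) + 16 ≈ 747.4 mm; DoF = Df − Dn = 938.22 − 270.56 ≈ 667.66 mm.
Setup B: H = 8²/(4.5×0.016) + 8 ≈ 896.9 mm; DoF = Df − Dn = 1226.42 − 329.95 ≈ 896.47 mm.
Ratio = 896.47 / 667.66 ≈ 1.34.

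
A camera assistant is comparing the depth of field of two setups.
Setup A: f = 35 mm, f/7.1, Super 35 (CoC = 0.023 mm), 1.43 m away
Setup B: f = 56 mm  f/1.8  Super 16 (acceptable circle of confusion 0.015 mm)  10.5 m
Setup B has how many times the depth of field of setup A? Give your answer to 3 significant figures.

Setup A: H = 35²/(7.1×0.023) + 35 ≈ 7536.5 mm; DoF = Df − Dn = 1756.67 − 1205.77 ≈ 550.90 mm.
Setup B: H = 56²/(1.8×0.015) + 56 ≈ 116204.1 mm; DoF = Df − Dn = 11537.4 − 9633.7 ≈ 1903.7 mm.
Ratio = 1903.7 / 550.90 ≈ 3.46.

3.46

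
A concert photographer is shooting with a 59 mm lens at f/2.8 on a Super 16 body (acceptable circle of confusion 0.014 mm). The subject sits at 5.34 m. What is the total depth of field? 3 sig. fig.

Hyperfocal distance H = f²/(N·c) + f = 59²/(2.8 × 0.014) + 59 = 3481/0.0392 + 59 ≈ 88860.0 mm ≈ 88.86 m.
Near limit Dn = s·(H − f)/(H + s − 2f) = 5340 × (88860.0 − 59) / (88860.0 + 5340 − 2 × 59) = 5340 × 88801.0 / 94082.0 ≈ 5040.26 mm.
Far limit Df = s·(H − f)/(H − s) = 5340 × (88860.0 − 59) / (88860.0 − 5340) = 5340 × 88801.0 / 83520.0 ≈ 5677.65 mm.
Depth of field = Df − Dn = 5677.65 − 5040.26 ≈ 637.39 mm ≈ 0.637 m.

0.637 m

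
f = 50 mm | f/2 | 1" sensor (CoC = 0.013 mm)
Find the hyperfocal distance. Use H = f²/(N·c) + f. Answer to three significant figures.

96.2 m

Hyperfocal distance H = f²/(N·c) + f = 50²/(2 × 0.013) + 50 = 2500/0.026 + 50 ≈ 96203.8 mm ≈ 96.2 m.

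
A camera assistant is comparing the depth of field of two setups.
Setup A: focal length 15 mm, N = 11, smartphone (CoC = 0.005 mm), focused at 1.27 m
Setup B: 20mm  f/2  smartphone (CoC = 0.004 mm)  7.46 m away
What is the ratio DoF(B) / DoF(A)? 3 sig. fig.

Setup A: H = 15²/(11×0.005) + 15 ≈ 4105.9 mm; DoF = Df − Dn = 1832.02 − 971.86 ≈ 860.16 mm.
Setup B: H = 20²/(2×0.004) + 20 ≈ 50020.0 mm; DoF = Df − Dn = 8764.1 − 6493.7 ≈ 2270.4 mm.
Ratio = 2270.4 / 860.16 ≈ 2.64.

2.64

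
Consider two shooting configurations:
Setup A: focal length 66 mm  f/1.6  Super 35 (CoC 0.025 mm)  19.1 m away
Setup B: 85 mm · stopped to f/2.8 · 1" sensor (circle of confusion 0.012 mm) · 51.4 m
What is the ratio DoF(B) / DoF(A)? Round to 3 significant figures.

Setup A: H = 66²/(1.6×0.025) + 66 ≈ 108966.0 mm; DoF = Df − Dn = 23145.5 − 16258.3 ≈ 6887.2 mm.
Setup B: H = 85²/(2.8×0.012) + 85 ≈ 215114.8 mm; DoF = Df − Dn = 67511 − 41497 ≈ 26014 mm.
Ratio = 26014 / 6887.2 ≈ 3.78.

3.78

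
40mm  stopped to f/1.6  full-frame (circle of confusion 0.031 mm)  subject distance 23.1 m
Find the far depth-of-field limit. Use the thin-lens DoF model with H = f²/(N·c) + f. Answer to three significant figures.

Hyperfocal distance H = f²/(N·c) + f = 40²/(1.6 × 0.031) + 40 = 1600/0.0496 + 40 ≈ 32298.1 mm ≈ 32.30 m.
Far limit Df = s·(H − f)/(H − s) = 23100 × (32298.1 − 40) / (32298.1 − 23100) = 23100 × 32258.1 / 9198.1 ≈ 81013 mm ≈ 81.0 m.

81.0 m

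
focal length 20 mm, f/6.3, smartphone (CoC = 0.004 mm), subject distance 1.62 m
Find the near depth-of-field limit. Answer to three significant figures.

Hyperfocal distance H = f²/(N·c) + f = 20²/(6.3 × 0.004) + 20 = 400/0.0252 + 20 ≈ 15893.0 mm ≈ 15.89 m.
Near limit Dn = s·(H − f)/(H + s − 2f) = 1620 × (15893.0 − 20) / (15893.0 + 1620 − 2 × 20) = 1620 × 15873.0 / 17473.0 ≈ 1471.7 mm ≈ 1.47 m.

1.47 m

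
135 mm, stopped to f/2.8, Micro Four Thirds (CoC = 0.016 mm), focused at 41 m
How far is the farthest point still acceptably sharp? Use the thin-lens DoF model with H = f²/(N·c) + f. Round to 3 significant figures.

Hyperfocal distance H = f²/(N·c) + f = 135²/(2.8 × 0.016) + 135 = 18225/0.0448 + 135 ≈ 406943.0 mm ≈ 406.9 m.
Far limit Df = s·(H − f)/(H − s) = 41000 × (406943.0 − 135) / (406943.0 − 41000) = 41000 × 406808.0 / 365943.0 ≈ 45578 mm ≈ 45.6 m.

45.6 m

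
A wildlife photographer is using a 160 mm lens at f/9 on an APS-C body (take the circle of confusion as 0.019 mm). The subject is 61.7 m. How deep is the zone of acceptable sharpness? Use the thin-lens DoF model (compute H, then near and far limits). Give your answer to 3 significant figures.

61.0 m

Hyperfocal distance H = f²/(N·c) + f = 160²/(9 × 0.019) + 160 = 25600/0.171 + 160 ≈ 149867.6 mm ≈ 149.9 m.
Near limit Dn = s·(H − f)/(H + s − 2f) = 61700 × (149867.6 − 160) / (149867.6 + 61700 − 2 × 160) = 61700 × 149707.6 / 211247.6 ≈ 43726 mm.
Far limit Df = s·(H − f)/(H − s) = 61700 × (149867.6 − 160) / (149867.6 − 61700) = 61700 × 149707.6 / 88167.6 ≈ 104766 mm.
Depth of field = Df − Dn = 104766 − 43726 ≈ 61040 mm ≈ 61.0 m.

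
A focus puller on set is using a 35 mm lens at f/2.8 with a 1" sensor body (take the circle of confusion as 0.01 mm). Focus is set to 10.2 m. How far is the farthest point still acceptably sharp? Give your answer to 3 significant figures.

Hyperfocal distance H = f²/(N·c) + f = 35²/(2.8 × 0.01) + 35 = 1225/0.028 + 35 ≈ 43785.0 mm ≈ 43.79 m.
Far limit Df = s·(H − f)/(H − s) = 10200 × (43785.0 − 35) / (43785.0 − 10200) = 10200 × 43750.0 / 33585.0 ≈ 13287 mm ≈ 13.3 m.

13.3 m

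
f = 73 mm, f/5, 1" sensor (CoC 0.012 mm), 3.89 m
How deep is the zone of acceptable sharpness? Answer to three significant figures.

Hyperfocal distance H = f²/(N·c) + f = 73²/(5 × 0.012) + 73 = 5329/0.06 + 73 ≈ 88889.7 mm ≈ 88.89 m.
Near limit Dn = s·(H − f)/(H + s − 2f) = 3890 × (88889.7 − 73) / (88889.7 + 3890 − 2 × 73) = 3890 × 88816.7 / 92633.7 ≈ 3729.71 mm.
Far limit Df = s·(H − f)/(H − s) = 3890 × (88889.7 − 73) / (88889.7 − 3890) = 3890 × 88816.7 / 84999.7 ≈ 4064.68 mm.
Depth of field = Df − Dn = 4064.68 − 3729.71 ≈ 334.97 mm.

335 mm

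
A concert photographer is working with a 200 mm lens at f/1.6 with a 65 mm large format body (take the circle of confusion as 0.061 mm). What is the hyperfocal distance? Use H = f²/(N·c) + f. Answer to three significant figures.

410 m

Hyperfocal distance H = f²/(N·c) + f = 200²/(1.6 × 0.061) + 200 = 40000/0.0976 + 200 ≈ 410036.1 mm ≈ 410 m.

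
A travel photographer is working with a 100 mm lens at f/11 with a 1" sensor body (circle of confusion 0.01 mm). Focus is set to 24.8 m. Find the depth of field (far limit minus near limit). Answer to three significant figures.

14.6 m

Hyperfocal distance H = f²/(N·c) + f = 100²/(11 × 0.01) + 100 = 10000/0.11 + 100 ≈ 91009.1 mm ≈ 91.01 m.
Near limit Dn = s·(H − f)/(H + s − 2f) = 24800 × (91009.1 − 100) / (91009.1 + 24800 − 2 × 100) = 24800 × 90909.1 / 115609.1 ≈ 19501 mm.
Far limit Df = s·(H − f)/(H − s) = 24800 × (91009.1 − 100) / (91009.1 − 24800) = 24800 × 90909.1 / 66209.1 ≈ 34052 mm.
Depth of field = Df − Dn = 34052 − 19501 ≈ 14551 mm ≈ 14.6 m.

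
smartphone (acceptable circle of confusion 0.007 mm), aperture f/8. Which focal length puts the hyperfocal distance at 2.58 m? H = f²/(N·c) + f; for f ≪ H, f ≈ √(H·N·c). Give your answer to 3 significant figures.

From H = f²/(N·c) + f, with f ≪ H: f ≈ √(H·N·c) = √(2580 × 8 × 0.007) = √144.48 ≈ 12.02 mm.
The +f correction barely moves this — solving exactly, f² + N·c·f − N·c·H = 0 ⇒ f = (−N·c + √((N·c)² + 4·N·c·H))/2 = (−0.056 + √577.92)/2 ≈ 11.992 mm, so f ≈ 12.0 mm.

12.0 mm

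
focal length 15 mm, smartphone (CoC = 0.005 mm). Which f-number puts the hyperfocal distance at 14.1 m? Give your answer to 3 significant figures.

f/3.19

Rearrange H = f²/(N·c) + f for N: N = f² / ((H − f)·c).
N = 15² / ((14100 − 15) × 0.005) = 225 / 70.42 ≈ 3.19.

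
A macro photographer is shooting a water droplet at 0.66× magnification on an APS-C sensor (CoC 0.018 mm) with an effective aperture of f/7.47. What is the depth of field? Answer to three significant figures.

At magnification m, DoF ≈ 2·N_eff·c/m² = 2 × 7.47 × 0.018 / 0.66² = 0.2689 / 0.4356 ≈ 0.617 mm.

0.617 mm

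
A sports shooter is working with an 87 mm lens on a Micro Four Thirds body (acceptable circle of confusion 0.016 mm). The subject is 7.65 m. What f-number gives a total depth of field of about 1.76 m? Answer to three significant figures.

Write h = H − f = f²/(N·c). The thin-lens limits are Dn = s·h/(h + (s−f)) and Df = s·h/(h − (s−f)), so DoF = Df − Dn = 2·s·(s−f)·h / (h² − (s−f)²).
That is a quadratic in h: DoF·h² − 2·s·(s−f)·h − DoF·(s−f)² = 0 ⇒ h = (s−f)·(s + √(s² + DoF²)) / DoF = 7563 × (7650 + √(7650² + 1760²)) / 1760 = 7563 × (7650 + 7849.85) / 1760 ≈ 66605 mm.
Then N = f²/(c·h) = 87² / (0.016 × 66605) = 7569 / 1065.7 ≈ 7.10.

f/7.10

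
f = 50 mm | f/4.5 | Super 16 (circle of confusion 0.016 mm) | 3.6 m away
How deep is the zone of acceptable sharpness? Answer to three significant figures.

0.744 m

Hyperfocal distance H = f²/(N·c) + f = 50²/(4.5 × 0.016) + 50 = 2500/0.072 + 50 ≈ 34772.2 mm ≈ 34.77 m.
Near limit Dn = s·(H − f)/(H + s − 2f) = 3600 × (34772.2 − 50) / (34772.2 + 3600 − 2 × 50) = 3600 × 34722.2 / 38272.2 ≈ 3266.08 mm.
Far limit Df = s·(H − f)/(H − s) = 3600 × (34772.2 − 50) / (34772.2 − 3600) = 3600 × 34722.2 / 31172.2 ≈ 4009.98 mm.
Depth of field = Df − Dn = 4009.98 − 3266.08 ≈ 743.90 mm ≈ 0.744 m.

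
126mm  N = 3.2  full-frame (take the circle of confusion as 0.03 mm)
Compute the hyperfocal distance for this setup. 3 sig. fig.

166 m

Hyperfocal distance H = f²/(N·c) + f = 126²/(3.2 × 0.03) + 126 = 15876/0.096 + 126 ≈ 165501.0 mm ≈ 166 m.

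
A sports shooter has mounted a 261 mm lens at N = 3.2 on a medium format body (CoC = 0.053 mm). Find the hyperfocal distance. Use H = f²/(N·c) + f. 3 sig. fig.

402 m

Hyperfocal distance H = f²/(N·c) + f = 261²/(3.2 × 0.053) + 261 = 68121/0.1696 + 261 ≈ 401917.8 mm ≈ 402 m.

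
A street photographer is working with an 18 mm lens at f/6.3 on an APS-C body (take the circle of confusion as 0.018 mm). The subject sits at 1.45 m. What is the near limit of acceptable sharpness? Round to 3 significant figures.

0.966 m

Hyperfocal distance H = f²/(N·c) + f = 18²/(6.3 × 0.018) + 18 = 324/0.1134 + 18 ≈ 2875.1 mm ≈ 2.875 m.
Near limit Dn = s·(H − f)/(H + s − 2f) = 1450 × (2875.1 − 18) / (2875.1 + 1450 − 2 × 18) = 1450 × 2857.1 / 4289.1 ≈ 965.89 mm ≈ 0.966 m.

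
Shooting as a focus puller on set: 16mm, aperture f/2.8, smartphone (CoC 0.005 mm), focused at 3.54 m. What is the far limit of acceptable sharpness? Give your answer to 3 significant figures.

4.39 m

Hyperfocal distance H = f²/(N·c) + f = 16²/(2.8 × 0.005) + 16 = 256/0.014 + 16 ≈ 18301.7 mm ≈ 18.30 m.
Far limit Df = s·(H − f)/(H − s) = 3540 × (18301.7 − 16) / (18301.7 − 3540) = 3540 × 18285.7 / 14761.7 ≈ 4385.1 mm ≈ 4.39 m.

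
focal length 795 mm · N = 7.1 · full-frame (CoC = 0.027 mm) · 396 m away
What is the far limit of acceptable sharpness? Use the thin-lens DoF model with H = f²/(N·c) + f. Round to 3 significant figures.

450 m

Hyperfocal distance H = f²/(N·c) + f = 795²/(7.1 × 0.027) + 795 = 632025/0.1917 + 795 ≈ 3297743.4 mm ≈ 3298 m.
Far limit Df = s·(H − f)/(H − s) = 396000 × (3297743.4 − 795) / (3297743.4 − 396000) = 396000 × 3296948.4 / 2901743.4 ≈ 449934 mm ≈ 450 m.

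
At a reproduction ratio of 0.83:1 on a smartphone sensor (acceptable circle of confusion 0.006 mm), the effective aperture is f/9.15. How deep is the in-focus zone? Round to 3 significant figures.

0.159 mm

At magnification m, DoF ≈ 2·N_eff·c/m² = 2 × 9.15 × 0.006 / 0.83² = 0.1098 / 0.6889 ≈ 0.159 mm.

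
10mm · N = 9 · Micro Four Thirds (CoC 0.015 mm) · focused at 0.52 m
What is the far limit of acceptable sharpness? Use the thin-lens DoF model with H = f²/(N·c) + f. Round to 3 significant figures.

1.67 m

Hyperfocal distance H = f²/(N·c) + f = 10²/(9 × 0.015) + 10 = 100/0.135 + 10 ≈ 750.7 mm ≈ 0.751 m.
Far limit Df = s·(H − f)/(H − s) = 520 × (750.7 − 10) / (750.7 − 520) = 520 × 740.7 / 230.7 ≈ 1669.3 mm ≈ 1.67 m.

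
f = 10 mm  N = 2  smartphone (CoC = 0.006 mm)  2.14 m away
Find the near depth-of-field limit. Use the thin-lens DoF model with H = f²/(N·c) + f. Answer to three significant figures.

Hyperfocal distance H = f²/(N·c) + f = 10²/(2 × 0.006) + 10 = 100/0.012 + 10 ≈ 8343.3 mm ≈ 8.343 m.
Near limit Dn = s·(H − f)/(H + s − 2f) = 2140 × (8343.3 − 10) / (8343.3 + 2140 − 2 × 10) = 2140 × 8333.3 / 10463.3 ≈ 1704.4 mm ≈ 1.70 m.

1.70 m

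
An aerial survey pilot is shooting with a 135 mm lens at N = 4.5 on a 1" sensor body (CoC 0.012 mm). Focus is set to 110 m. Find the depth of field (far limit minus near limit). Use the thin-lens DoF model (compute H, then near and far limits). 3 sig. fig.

Hyperfocal distance H = f²/(N·c) + f = 135²/(4.5 × 0.012) + 135 = 18225/0.054 + 135 ≈ 337635.0 mm ≈ 337.6 m.
Near limit Dn = s·(H − f)/(H + s − 2f) = 110000 × (337635.0 − 135) / (337635.0 + 110000 − 2 × 135) = 110000 × 337500.0 / 447365.0 ≈ 82986 mm.
Far limit Df = s·(H − f)/(H − s) = 110000 × (337635.0 − 135) / (337635.0 − 110000) = 110000 × 337500.0 / 227635.0 ≈ 163090 mm.
Depth of field = Df − Dn = 163090 − 82986 ≈ 80104 mm ≈ 80.1 m.

80.1 m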